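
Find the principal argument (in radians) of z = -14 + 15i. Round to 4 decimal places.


Step 1: z = -14 + 15i
Step 2: arg(z) = atan2(15, -14)
Step 3: arg(z) = 2.3217

2.3217


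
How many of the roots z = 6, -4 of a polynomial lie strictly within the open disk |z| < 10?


Step 1: Check each root:
  z = 6: |6| = 6 < 10
  z = -4: |-4| = 4 < 10
Step 2: Count = 2

2


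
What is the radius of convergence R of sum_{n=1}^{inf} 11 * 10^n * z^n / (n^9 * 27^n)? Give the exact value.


Step 1: General term a_n = 11 * 10^n / (n^9 * 27^n)
Step 2: By the root test, |a_n|^(1/n) = 11^(1/n) * 10 / (n^(9/n) * 27) -> 10/27 as n -> infinity (since 11^(1/n) -> 1 and n^(9/n) -> 1)
Step 3: R = 1/lim|a_n|^(1/n) = 27/10

27/10


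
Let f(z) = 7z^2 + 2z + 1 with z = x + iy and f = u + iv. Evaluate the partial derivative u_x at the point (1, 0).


Step 1: f(z) = 7(x+iy)^2 + 2(x+iy) + 1
Step 2: u = 7(x^2 - y^2) + 2x + 1
Step 3: u_x = 14x + 2
Step 4: At (1, 0): u_x = 14 + 2 = 16

16


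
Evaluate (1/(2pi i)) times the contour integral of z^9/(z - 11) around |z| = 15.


Step 1: f(z) = z^9, a = 11 is inside |z| = 15
Step 2: By Cauchy integral formula: (1/(2pi*i)) * integral = f(a)
Step 3: f(11) = 11^9 = 2357947691

2357947691


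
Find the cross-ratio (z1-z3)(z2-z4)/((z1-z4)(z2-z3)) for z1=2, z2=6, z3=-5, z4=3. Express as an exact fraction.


Step 1: (z1-z3)(z2-z4) = 7 * 3 = 21
Step 2: (z1-z4)(z2-z3) = (-1) * 11 = -11
Step 3: Cross-ratio = -21/11 = -21/11

-21/11


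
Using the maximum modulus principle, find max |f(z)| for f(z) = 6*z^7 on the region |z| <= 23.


Step 1: On |z| = 23, |f(z)| = 6 * |z|^7 = 6 * 23^7
Step 2: By maximum modulus principle, maximum is on boundary.
Step 3: Maximum = 6 * 3404825447 = 20428952682

20428952682


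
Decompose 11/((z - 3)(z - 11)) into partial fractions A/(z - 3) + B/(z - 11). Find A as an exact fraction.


Step 1: Multiply both sides by (z - 3) and set z = 3
Step 2: A = 11 / (3 - 11)
Step 3: A = 11 / (-8)
Step 4: A = -11/8

-11/8


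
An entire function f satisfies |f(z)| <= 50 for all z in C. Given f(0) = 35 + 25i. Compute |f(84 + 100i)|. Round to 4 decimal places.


Step 1: By Liouville's theorem, a bounded entire function is constant.
Step 2: f(z) = f(0) = 35 + 25i for all z.
Step 3: |f(w)| = |35 + 25i| = sqrt(1225 + 625)
Step 4: = 43.0116

43.0116


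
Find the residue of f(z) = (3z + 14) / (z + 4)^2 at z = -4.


Step 1: Pole of order 2 at z = -4
Step 2: Res = lim d/dz [(z + 4)^2 * f(z)] as z -> -4
Step 3: (z + 4)^2 * f(z) = 3z + 14
Step 4: d/dz[3z + 14] = 3

3


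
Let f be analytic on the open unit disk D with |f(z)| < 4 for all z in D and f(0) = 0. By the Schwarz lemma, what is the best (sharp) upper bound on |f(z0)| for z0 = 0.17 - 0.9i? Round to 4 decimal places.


Step 1: g = f/4 maps D -> D with g(0) = 0, so by the Schwarz lemma |g(z)| <= |z|, i.e. |f(z)| <= 4|z|; this is sharp (f(z) = 4z).
Step 2: |z0|^2 = 0.17^2 + (-0.9)^2 = 0.8389
Step 3: |z0| = sqrt(0.8389) = 0.915915
Step 4: Best bound = 4 * |z0| = 4 * 0.915915 = 3.6637

3.6637


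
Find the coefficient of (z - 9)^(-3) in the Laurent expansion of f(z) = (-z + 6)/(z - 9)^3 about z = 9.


Step 1: Write the numerator in powers of (z - 9): -z + 6 = -(z - 9) + (-1*9 + 6) = -(z - 9) - 3
Step 2: Divide by (z - 9)^3: f(z) = -3(z - 9)^(-3) - (z - 9)^(-2)
Step 3: This finite sum is the Laurent series of f about z = 9.
Step 4: Coefficient of (z - 9)^(-3) = -1*9 + 6 = -3

-3


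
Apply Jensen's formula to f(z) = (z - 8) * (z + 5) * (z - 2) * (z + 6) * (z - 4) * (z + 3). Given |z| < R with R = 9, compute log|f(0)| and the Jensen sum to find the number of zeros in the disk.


Jensen's formula: (1/2pi)*integral log|f(Re^it)|dt = log|f(0)| + sum_{|a_k|<R} log(R/|a_k|)
Step 1: f(0) = (-8) * 5 * (-2) * 6 * (-4) * 3 = -5760
Step 2: log|f(0)| = log|8| + log|-5| + log|2| + log|-6| + log|4| + log|-3| = 8.6587
Step 3: Zeros inside |z| < 9: 8, -5, 2, -6, 4, -3
Step 4: Jensen sum = log(9/8) + log(9/5) + log(9/2) + log(9/6) + log(9/4) + log(9/3) = 4.5247
Step 5: n(R) = number of terms in the Jensen sum = count of zeros inside |z| < 9 = 6

6


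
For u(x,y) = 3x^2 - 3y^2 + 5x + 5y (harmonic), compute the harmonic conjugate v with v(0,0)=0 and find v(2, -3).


Step 1: v_x = -u_y = 6y - 5
Step 2: v_y = u_x = 6x + 5
Step 3: v = 6xy - 5x + 5y + C
Step 4: v(0,0) = 0 => C = 0
Step 5: v(2, -3) = -61

-61


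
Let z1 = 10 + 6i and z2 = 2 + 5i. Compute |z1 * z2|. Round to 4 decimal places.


Step 1: |z1| = sqrt(10^2 + 6^2) = sqrt(136)
Step 2: |z2| = sqrt(2^2 + 5^2) = sqrt(29)
Step 3: |z1*z2| = |z1|*|z2| = sqrt(136) * sqrt(29) = sqrt(136 * 29) = sqrt(3944)
Step 4: = 62.8013

62.8013


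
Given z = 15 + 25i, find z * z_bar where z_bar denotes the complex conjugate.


Step 1: conj(z) = 15 - 25i
Step 2: z * conj(z) = 15^2 + 25^2
Step 3: = 225 + 625 = 850

850


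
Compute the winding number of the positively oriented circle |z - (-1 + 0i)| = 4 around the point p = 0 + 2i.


Step 1: Center c = (-1, 0), radius = 4
Step 2: |p - c|^2 = 1^2 + 2^2 = 5
Step 3: r^2 = 16
Step 4: |p-c| < r so winding number = 1

1


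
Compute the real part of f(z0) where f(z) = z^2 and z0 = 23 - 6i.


Step 1: z0 = 23 - 6i
Step 2: z0^2 = 23^2 - (-6)^2 - 276i
Step 3: real part = 529 - 36 = 493

493


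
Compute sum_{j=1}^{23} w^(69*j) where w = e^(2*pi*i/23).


Step 1: The sum sum_{j=1}^{n} w^(k*j) equals n if n | k, else 0.
Step 2: Here n = 23, k = 69
Step 3: Does n divide k? 23 | 69 -> True
Step 4: Sum = 23

23


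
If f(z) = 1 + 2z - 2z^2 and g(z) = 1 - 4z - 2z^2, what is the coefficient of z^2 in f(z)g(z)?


Step 1: z^2 term in f*g comes from: (1)*(-2z^2) + (2z)*(-4z) + (-2z^2)*(1)
Step 2: = -2 - 8 - 2
Step 3: = -12

-12


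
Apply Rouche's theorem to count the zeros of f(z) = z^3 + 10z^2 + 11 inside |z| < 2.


Step 1: On |z| = 2 the three terms have sizes |z^3| = 2^3 = 8, |10z^2| = 10*2^2 = 40, |11| = 11
Step 2: The dominant term is g(z) = 10z^2; let h(z) = z^3 + 11 so f = g + h
Step 3: On |z| = 2: |g| = 40 and |h| <= 8 + 11 = 19
Step 4: Since 40 > 19, |h| < |g| on |z| = 2, so by Rouche f has the same number of zeros as g inside |z| < 2
Step 5: g(z) = 10z^2 has 2 zeros (at the origin, multiplicity 2) inside |z| < 2. Answer = 2

2


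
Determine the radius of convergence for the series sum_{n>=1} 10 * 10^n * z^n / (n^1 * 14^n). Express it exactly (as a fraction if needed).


Step 1: General term a_n = 10 * 10^n / (n^1 * 14^n)
Step 2: By the root test, |a_n|^(1/n) = 10^(1/n) * 10 / (n^(1/n) * 14) -> 10/14 as n -> infinity (since 10^(1/n) -> 1 and n^(1/n) -> 1)
Step 3: R = 1/lim|a_n|^(1/n) = 14/10 = 7/5

7/5


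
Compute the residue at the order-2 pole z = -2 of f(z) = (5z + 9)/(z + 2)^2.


Step 1: Pole of order 2 at z = -2
Step 2: Res = lim d/dz [(z + 2)^2 * f(z)] as z -> -2
Step 3: (z + 2)^2 * f(z) = 5z + 9
Step 4: d/dz[5z + 9] = 5

5


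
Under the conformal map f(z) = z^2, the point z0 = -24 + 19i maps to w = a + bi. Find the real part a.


Step 1: z0 = -24 + 19i
Step 2: z0^2 = (-24)^2 - 19^2 - 912i
Step 3: real part = 576 - 361 = 215

215


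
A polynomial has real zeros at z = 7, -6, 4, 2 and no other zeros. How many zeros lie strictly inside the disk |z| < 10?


Step 1: Check each root:
  z = 7: |7| = 7 < 10
  z = -6: |-6| = 6 < 10
  z = 4: |4| = 4 < 10
  z = 2: |2| = 2 < 10
Step 2: Count = 4

4


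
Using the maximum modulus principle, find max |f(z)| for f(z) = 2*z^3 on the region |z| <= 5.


Step 1: On |z| = 5, |f(z)| = 2 * |z|^3 = 2 * 5^3
Step 2: By maximum modulus principle, maximum is on boundary.
Step 3: Maximum = 2 * 125 = 250

250


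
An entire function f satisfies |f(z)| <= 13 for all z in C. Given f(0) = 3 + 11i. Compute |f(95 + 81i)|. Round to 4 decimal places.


Step 1: By Liouville's theorem, a bounded entire function is constant.
Step 2: f(z) = f(0) = 3 + 11i for all z.
Step 3: |f(w)| = |3 + 11i| = sqrt(9 + 121)
Step 4: = 11.4018

11.4018


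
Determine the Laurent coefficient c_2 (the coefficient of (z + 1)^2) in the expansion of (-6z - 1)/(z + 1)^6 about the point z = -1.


Step 1: Write the numerator in powers of (z + 1): -6z - 1 = -6(z + 1) + (-6*(-1) - 1) = -6(z + 1) + 5
Step 2: Divide by (z + 1)^6: f(z) = 5(z + 1)^(-6) - 6(z + 1)^(-5)
Step 3: This finite sum is the Laurent series of f about z = -1.
Step 4: Only the powers -6 and -5 appear, so the coefficient of (z + 1)^2 = 0

0


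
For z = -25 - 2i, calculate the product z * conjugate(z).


Step 1: conj(z) = -25 + 2i
Step 2: z * conj(z) = (-25)^2 + (-2)^2
Step 3: = 625 + 4 = 629

629


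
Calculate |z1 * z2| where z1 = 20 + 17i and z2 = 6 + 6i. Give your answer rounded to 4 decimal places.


Step 1: |z1| = sqrt(20^2 + 17^2) = sqrt(689)
Step 2: |z2| = sqrt(6^2 + 6^2) = sqrt(72)
Step 3: |z1*z2| = |z1|*|z2| = sqrt(689) * sqrt(72) = sqrt(689 * 72) = sqrt(49608)
Step 4: = 222.7285

222.7285


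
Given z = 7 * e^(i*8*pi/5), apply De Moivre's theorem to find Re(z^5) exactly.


Step 1: By De Moivre's theorem, z^5 = 7^5 * e^(i*5*8*pi/5) = 16807 * (cos(8*pi) + i*sin(8*pi))
Step 2: |z|^5 = 7^5 = 16807
Step 3: Reduce the angle mod 2*pi: 8*pi - 8*pi = 0
Step 4: cos(0) = 1
Step 5: Re(z^5) = 16807 * 1 = 16807

16807


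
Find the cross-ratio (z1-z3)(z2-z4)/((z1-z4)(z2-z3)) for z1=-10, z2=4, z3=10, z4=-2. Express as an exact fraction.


Step 1: (z1-z3)(z2-z4) = (-20) * 6 = -120
Step 2: (z1-z4)(z2-z3) = (-8) * (-6) = 48
Step 3: Cross-ratio = -120/48 = -5/2

-5/2


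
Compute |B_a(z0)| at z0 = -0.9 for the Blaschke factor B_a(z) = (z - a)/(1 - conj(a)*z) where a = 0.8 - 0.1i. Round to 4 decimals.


Step 1: Numerator z0 - a = -0.9 - (0.8 - 0.1i) = -1.7 + 0.1i
Step 2: Denominator 1 - conj(a)*z0 = 1 - (0.8 + 0.1i)*(-0.9) = 1.72 + 0.09i
Step 3: |z0 - a|^2 = (-1.7)^2 + 0.1^2 = 2.9; |1 - conj(a)*z0|^2 = 1.72^2 + 0.09^2 = 2.9665
Step 4: |B_a(-0.9)| = sqrt(2.9 / 2.9665) = sqrt(0.977583)
Step 5: = 0.9887

0.9887


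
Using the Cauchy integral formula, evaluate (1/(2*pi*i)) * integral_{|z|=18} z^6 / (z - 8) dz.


Step 1: f(z) = z^6, a = 8 is inside |z| = 18
Step 2: By Cauchy integral formula: (1/(2pi*i)) * integral = f(a)
Step 3: f(8) = 8^6 = 262144

262144


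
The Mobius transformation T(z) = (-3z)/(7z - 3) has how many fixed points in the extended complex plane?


Step 1: Fixed points satisfy T(z) = z
Step 2: 7z^2 = 0
Step 3: Discriminant = 0^2 - 4*7*0 = 0
Step 4: Number of fixed points = 1

1


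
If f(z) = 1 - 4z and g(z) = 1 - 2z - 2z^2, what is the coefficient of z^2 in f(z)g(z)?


Step 1: z^2 term in f*g comes from: (1)*(-2z^2) + (-4z)*(-2z) + (0)*(1)
Step 2: = -2 + 8 + 0
Step 3: = 6

6


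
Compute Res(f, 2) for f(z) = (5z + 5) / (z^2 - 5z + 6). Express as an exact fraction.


Step 1: Q(z) = z^2 - 5z + 6 = (z - 2)(z - 3)
Step 2: Q'(z) = 2z - 5
Step 3: Q'(2) = -1, P(2) = 15
Step 4: Res = P(2)/Q'(2) = 15/(-1) = -15

-15


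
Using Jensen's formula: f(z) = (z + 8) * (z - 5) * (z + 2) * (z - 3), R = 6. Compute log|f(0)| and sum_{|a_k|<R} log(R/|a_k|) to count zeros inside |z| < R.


Jensen's formula: (1/2pi)*integral log|f(Re^it)|dt = log|f(0)| + sum_{|a_k|<R} log(R/|a_k|)
Step 1: f(0) = 8 * (-5) * 2 * (-3) = 240
Step 2: log|f(0)| = log|-8| + log|5| + log|-2| + log|3| = 5.4806
Step 3: Zeros inside |z| < 6: 5, -2, 3
Step 4: Jensen sum = log(6/5) + log(6/2) + log(6/3) = 1.9741
Step 5: n(R) = number of terms in the Jensen sum = count of zeros inside |z| < 6 = 3

3


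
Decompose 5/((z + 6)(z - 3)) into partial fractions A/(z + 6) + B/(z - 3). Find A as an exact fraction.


Step 1: Multiply both sides by (z + 6) and set z = -6
Step 2: A = 5 / (-6 - 3)
Step 3: A = 5 / (-9)
Step 4: A = -5/9

-5/9


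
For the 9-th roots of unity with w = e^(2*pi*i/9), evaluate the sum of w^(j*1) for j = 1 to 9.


Step 1: The sum sum_{j=1}^{n} w^(k*j) equals n if n | k, else 0.
Step 2: Here n = 9, k = 1
Step 3: Does n divide k? 9 | 1 -> False
Step 4: Sum = 0

0


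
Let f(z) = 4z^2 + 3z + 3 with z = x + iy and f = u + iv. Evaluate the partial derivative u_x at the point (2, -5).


Step 1: f(z) = 4(x+iy)^2 + 3(x+iy) + 3
Step 2: u = 4(x^2 - y^2) + 3x + 3
Step 3: u_x = 8x + 3
Step 4: At (2, -5): u_x = 16 + 3 = 19

19


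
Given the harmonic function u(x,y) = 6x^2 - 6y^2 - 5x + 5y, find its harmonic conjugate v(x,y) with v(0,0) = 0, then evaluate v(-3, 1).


Step 1: v_x = -u_y = 12y - 5
Step 2: v_y = u_x = 12x - 5
Step 3: v = 12xy - 5x - 5y + C
Step 4: v(0,0) = 0 => C = 0
Step 5: v(-3, 1) = -26

-26


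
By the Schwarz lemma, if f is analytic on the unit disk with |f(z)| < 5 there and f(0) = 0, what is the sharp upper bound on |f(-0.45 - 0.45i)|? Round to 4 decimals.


Step 1: g = f/5 maps D -> D with g(0) = 0, so by the Schwarz lemma |g(z)| <= |z|, i.e. |f(z)| <= 5|z|; this is sharp (f(z) = 5z).
Step 2: |z0|^2 = (-0.45)^2 + (-0.45)^2 = 0.405
Step 3: |z0| = sqrt(0.405) = 0.636396
Step 4: Best bound = 5 * |z0| = 5 * 0.636396 = 3.182

3.182


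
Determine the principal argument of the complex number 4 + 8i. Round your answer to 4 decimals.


Step 1: z = 4 + 8i
Step 2: arg(z) = atan2(8, 4)
Step 3: arg(z) = 1.1071

1.1071


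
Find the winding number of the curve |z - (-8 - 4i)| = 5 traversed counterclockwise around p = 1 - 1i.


Step 1: Center c = (-8, -4), radius = 5
Step 2: |p - c|^2 = 9^2 + 3^2 = 90
Step 3: r^2 = 25
Step 4: |p-c| > r so winding number = 0

0


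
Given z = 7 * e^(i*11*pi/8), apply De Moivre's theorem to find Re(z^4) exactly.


Step 1: By De Moivre's theorem, z^4 = 7^4 * e^(i*4*11*pi/8) = 2401 * (cos(11*pi/2) + i*sin(11*pi/2))
Step 2: |z|^4 = 7^4 = 2401
Step 3: Reduce the angle mod 2*pi: 11*pi/2 - 4*pi = 3*pi/2
Step 4: cos(3*pi/2) = 0
Step 5: Re(z^4) = 2401 * 0 = 0

0


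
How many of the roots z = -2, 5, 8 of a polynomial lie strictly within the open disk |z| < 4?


Step 1: Check each root:
  z = -2: |-2| = 2 < 4
  z = 5: |5| = 5 >= 4
  z = 8: |8| = 8 >= 4
Step 2: Count = 1

1


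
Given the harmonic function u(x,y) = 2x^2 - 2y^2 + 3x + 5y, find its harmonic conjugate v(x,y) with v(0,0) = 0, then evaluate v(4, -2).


Step 1: v_x = -u_y = 4y - 5
Step 2: v_y = u_x = 4x + 3
Step 3: v = 4xy - 5x + 3y + C
Step 4: v(0,0) = 0 => C = 0
Step 5: v(4, -2) = -58

-58


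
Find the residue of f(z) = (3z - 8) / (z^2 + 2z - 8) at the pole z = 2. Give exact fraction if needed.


Step 1: Q(z) = z^2 + 2z - 8 = (z - 2)(z + 4)
Step 2: Q'(z) = 2z + 2
Step 3: Q'(2) = 6, P(2) = -2
Step 4: Res = P(2)/Q'(2) = -2/6 = -1/3

-1/3


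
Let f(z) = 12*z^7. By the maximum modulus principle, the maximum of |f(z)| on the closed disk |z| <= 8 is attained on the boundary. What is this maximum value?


Step 1: On |z| = 8, |f(z)| = 12 * |z|^7 = 12 * 8^7
Step 2: By maximum modulus principle, maximum is on boundary.
Step 3: Maximum = 12 * 2097152 = 25165824

25165824


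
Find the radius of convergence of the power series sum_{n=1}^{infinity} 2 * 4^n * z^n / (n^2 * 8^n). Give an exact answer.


Step 1: General term a_n = 2 * 4^n / (n^2 * 8^n)
Step 2: By the root test, |a_n|^(1/n) = 2^(1/n) * 4 / (n^(2/n) * 8) -> 4/8 as n -> infinity (since 2^(1/n) -> 1 and n^(2/n) -> 1)
Step 3: R = 1/lim|a_n|^(1/n) = 8/4 = 2

2


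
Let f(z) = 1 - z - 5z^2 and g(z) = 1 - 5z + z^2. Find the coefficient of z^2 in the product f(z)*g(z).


Step 1: z^2 term in f*g comes from: (1)*(z^2) + (-z)*(-5z) + (-5z^2)*(1)
Step 2: = 1 + 5 - 5
Step 3: = 1

1


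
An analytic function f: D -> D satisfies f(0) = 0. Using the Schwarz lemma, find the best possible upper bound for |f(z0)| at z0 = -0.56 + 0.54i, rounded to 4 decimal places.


Step 1: Schwarz lemma: if f: D -> D is analytic with f(0) = 0, then |f(z)| <= |z| for all z in D, and this is sharp (f(z) = z).
Step 2: |z0|^2 = (-0.56)^2 + 0.54^2 = 0.6052
Step 3: |z0| = sqrt(0.6052) = 0.777946
Step 4: Best bound = |z0| = 0.7779

0.7779


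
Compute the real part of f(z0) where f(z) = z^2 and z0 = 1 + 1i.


Step 1: z0 = 1 + 1i
Step 2: z0^2 = 1^2 - 1^2 + 2i
Step 3: real part = 1 - 1 = 0

0


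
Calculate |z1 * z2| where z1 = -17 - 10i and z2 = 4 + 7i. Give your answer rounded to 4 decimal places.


Step 1: |z1| = sqrt((-17)^2 + (-10)^2) = sqrt(389)
Step 2: |z2| = sqrt(4^2 + 7^2) = sqrt(65)
Step 3: |z1*z2| = |z1|*|z2| = sqrt(389) * sqrt(65) = sqrt(389 * 65) = sqrt(25285)
Step 4: = 159.0126

159.0126


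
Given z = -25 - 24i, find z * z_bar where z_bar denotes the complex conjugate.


Step 1: conj(z) = -25 + 24i
Step 2: z * conj(z) = (-25)^2 + (-24)^2
Step 3: = 625 + 576 = 1201

1201


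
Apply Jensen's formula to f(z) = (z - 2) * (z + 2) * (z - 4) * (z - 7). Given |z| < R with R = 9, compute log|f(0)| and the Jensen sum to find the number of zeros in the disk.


Jensen's formula: (1/2pi)*integral log|f(Re^it)|dt = log|f(0)| + sum_{|a_k|<R} log(R/|a_k|)
Step 1: f(0) = (-2) * 2 * (-4) * (-7) = -112
Step 2: log|f(0)| = log|2| + log|-2| + log|4| + log|7| = 4.7185
Step 3: Zeros inside |z| < 9: 2, -2, 4, 7
Step 4: Jensen sum = log(9/2) + log(9/2) + log(9/4) + log(9/7) = 4.0704
Step 5: n(R) = number of terms in the Jensen sum = count of zeros inside |z| < 9 = 4

4


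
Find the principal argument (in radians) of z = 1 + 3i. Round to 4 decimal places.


Step 1: z = 1 + 3i
Step 2: arg(z) = atan2(3, 1)
Step 3: arg(z) = 1.249

1.249


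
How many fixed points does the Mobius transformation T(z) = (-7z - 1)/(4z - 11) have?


Step 1: Fixed points satisfy T(z) = z
Step 2: 4z^2 - 4z + 1 = 0
Step 3: Discriminant = (-4)^2 - 4*4*1 = 0
Step 4: Number of fixed points = 1

1


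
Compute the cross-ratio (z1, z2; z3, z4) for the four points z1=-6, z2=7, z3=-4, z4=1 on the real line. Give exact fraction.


Step 1: (z1-z3)(z2-z4) = (-2) * 6 = -12
Step 2: (z1-z4)(z2-z3) = (-7) * 11 = -77
Step 3: Cross-ratio = 12/77 = 12/77

12/77


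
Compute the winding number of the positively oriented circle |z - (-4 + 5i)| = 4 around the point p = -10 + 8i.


Step 1: Center c = (-4, 5), radius = 4
Step 2: |p - c|^2 = (-6)^2 + 3^2 = 45
Step 3: r^2 = 16
Step 4: |p-c| > r so winding number = 0

0


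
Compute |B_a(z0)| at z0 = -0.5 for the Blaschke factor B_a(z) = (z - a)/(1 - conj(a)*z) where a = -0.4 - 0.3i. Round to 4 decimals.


Step 1: Numerator z0 - a = -0.5 - (-0.4 - 0.3i) = -0.1 + 0.3i
Step 2: Denominator 1 - conj(a)*z0 = 1 - (-0.4 + 0.3i)*(-0.5) = 0.8 + 0.15i
Step 3: |z0 - a|^2 = (-0.1)^2 + 0.3^2 = 0.1; |1 - conj(a)*z0|^2 = 0.8^2 + 0.15^2 = 0.6625
Step 4: |B_a(-0.5)| = sqrt(0.1 / 0.6625) = sqrt(0.150943)
Step 5: = 0.3885

0.3885


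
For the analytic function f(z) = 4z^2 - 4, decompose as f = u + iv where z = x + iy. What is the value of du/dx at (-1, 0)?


Step 1: f(z) = 4(x+iy)^2 - 4
Step 2: u = 4(x^2 - y^2) - 4
Step 3: u_x = 8x + 0
Step 4: At (-1, 0): u_x = -8 + 0 = -8

-8


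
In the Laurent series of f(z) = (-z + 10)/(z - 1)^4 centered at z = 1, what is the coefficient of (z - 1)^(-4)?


Step 1: Write the numerator in powers of (z - 1): -z + 10 = -(z - 1) + (-1*1 + 10) = -(z - 1) + 9
Step 2: Divide by (z - 1)^4: f(z) = 9(z - 1)^(-4) - (z - 1)^(-3)
Step 3: This finite sum is the Laurent series of f about z = 1.
Step 4: Coefficient of (z - 1)^(-4) = -1*1 + 10 = 9

9


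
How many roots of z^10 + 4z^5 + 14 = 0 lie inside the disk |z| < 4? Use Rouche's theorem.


Step 1: On |z| = 4 the three terms have sizes |z^10| = 4^10 = 1048576, |4z^5| = 4*4^5 = 4096, |14| = 14
Step 2: The dominant term is g(z) = z^10; let h(z) = 4z^5 + 14 so f = g + h
Step 3: On |z| = 4: |g| = 1048576 and |h| <= 4096 + 14 = 4110
Step 4: Since 1048576 > 4110, |h| < |g| on |z| = 4, so by Rouche f has the same number of zeros as g inside |z| < 4
Step 5: g(z) = z^10 has 10 zeros (all at the origin) inside |z| < 4. Answer = 10

10


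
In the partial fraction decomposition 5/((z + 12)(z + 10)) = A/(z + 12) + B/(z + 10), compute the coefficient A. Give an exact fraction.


Step 1: Multiply both sides by (z + 12) and set z = -12
Step 2: A = 5 / (-12 + 10)
Step 3: A = 5 / (-2)
Step 4: A = -5/2

-5/2


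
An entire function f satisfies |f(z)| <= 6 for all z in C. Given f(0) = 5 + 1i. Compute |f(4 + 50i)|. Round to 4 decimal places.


Step 1: By Liouville's theorem, a bounded entire function is constant.
Step 2: f(z) = f(0) = 5 + 1i for all z.
Step 3: |f(w)| = |5 + 1i| = sqrt(25 + 1)
Step 4: = 5.099

5.099


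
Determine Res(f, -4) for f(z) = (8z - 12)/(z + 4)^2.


Step 1: Pole of order 2 at z = -4
Step 2: Res = lim d/dz [(z + 4)^2 * f(z)] as z -> -4
Step 3: (z + 4)^2 * f(z) = 8z - 12
Step 4: d/dz[8z - 12] = 8

8


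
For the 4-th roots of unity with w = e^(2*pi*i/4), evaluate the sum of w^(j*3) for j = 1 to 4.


Step 1: The sum sum_{j=1}^{n} w^(k*j) equals n if n | k, else 0.
Step 2: Here n = 4, k = 3
Step 3: Does n divide k? 4 | 3 -> False
Step 4: Sum = 0

0


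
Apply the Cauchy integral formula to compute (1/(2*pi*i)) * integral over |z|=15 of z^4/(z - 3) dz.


Step 1: f(z) = z^4, a = 3 is inside |z| = 15
Step 2: By Cauchy integral formula: (1/(2pi*i)) * integral = f(a)
Step 3: f(3) = 3^4 = 81

81


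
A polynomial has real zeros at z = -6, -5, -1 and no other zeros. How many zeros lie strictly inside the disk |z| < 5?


Step 1: Check each root:
  z = -6: |-6| = 6 >= 5
  z = -5: |-5| = 5 >= 5
  z = -1: |-1| = 1 < 5
Step 2: Count = 1

1


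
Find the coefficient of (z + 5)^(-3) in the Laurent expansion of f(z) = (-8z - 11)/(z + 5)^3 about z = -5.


Step 1: Write the numerator in powers of (z + 5): -8z - 11 = -8(z + 5) + (-8*(-5) - 11) = -8(z + 5) + 29
Step 2: Divide by (z + 5)^3: f(z) = 29(z + 5)^(-3) - 8(z + 5)^(-2)
Step 3: This finite sum is the Laurent series of f about z = -5.
Step 4: Coefficient of (z + 5)^(-3) = -8*(-5) - 11 = 29

29


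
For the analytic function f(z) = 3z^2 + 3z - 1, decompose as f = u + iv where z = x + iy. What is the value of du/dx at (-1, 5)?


Step 1: f(z) = 3(x+iy)^2 + 3(x+iy) - 1
Step 2: u = 3(x^2 - y^2) + 3x - 1
Step 3: u_x = 6x + 3
Step 4: At (-1, 5): u_x = -6 + 3 = -3

-3


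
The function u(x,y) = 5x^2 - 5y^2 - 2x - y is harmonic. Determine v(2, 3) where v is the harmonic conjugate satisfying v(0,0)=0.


Step 1: v_x = -u_y = 10y + 1
Step 2: v_y = u_x = 10x - 2
Step 3: v = 10xy + x - 2y + C
Step 4: v(0,0) = 0 => C = 0
Step 5: v(2, 3) = 56

56


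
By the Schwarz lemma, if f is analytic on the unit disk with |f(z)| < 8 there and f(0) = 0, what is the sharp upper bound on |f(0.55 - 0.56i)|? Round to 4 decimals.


Step 1: g = f/8 maps D -> D with g(0) = 0, so by the Schwarz lemma |g(z)| <= |z|, i.e. |f(z)| <= 8|z|; this is sharp (f(z) = 8z).
Step 2: |z0|^2 = 0.55^2 + (-0.56)^2 = 0.6161
Step 3: |z0| = sqrt(0.6161) = 0.78492
Step 4: Best bound = 8 * |z0| = 8 * 0.78492 = 6.2794

6.2794


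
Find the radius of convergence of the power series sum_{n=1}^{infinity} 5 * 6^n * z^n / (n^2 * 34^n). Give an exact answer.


Step 1: General term a_n = 5 * 6^n / (n^2 * 34^n)
Step 2: By the root test, |a_n|^(1/n) = 5^(1/n) * 6 / (n^(2/n) * 34) -> 6/34 as n -> infinity (since 5^(1/n) -> 1 and n^(2/n) -> 1)
Step 3: R = 1/lim|a_n|^(1/n) = 34/6 = 17/3

17/3


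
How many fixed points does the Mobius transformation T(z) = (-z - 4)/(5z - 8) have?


Step 1: Fixed points satisfy T(z) = z
Step 2: 5z^2 - 7z + 4 = 0
Step 3: Discriminant = (-7)^2 - 4*5*4 = -31
Step 4: Number of fixed points = 2

2


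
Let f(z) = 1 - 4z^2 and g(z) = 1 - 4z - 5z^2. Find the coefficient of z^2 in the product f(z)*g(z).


Step 1: z^2 term in f*g comes from: (1)*(-5z^2) + (0)*(-4z) + (-4z^2)*(1)
Step 2: = -5 + 0 - 4
Step 3: = -9

-9


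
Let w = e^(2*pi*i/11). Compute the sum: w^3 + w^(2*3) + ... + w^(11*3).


Step 1: The sum sum_{j=1}^{n} w^(k*j) equals n if n | k, else 0.
Step 2: Here n = 11, k = 3
Step 3: Does n divide k? 11 | 3 -> False
Step 4: Sum = 0

0


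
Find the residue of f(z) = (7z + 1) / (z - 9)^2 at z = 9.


Step 1: Pole of order 2 at z = 9
Step 2: Res = lim d/dz [(z - 9)^2 * f(z)] as z -> 9
Step 3: (z - 9)^2 * f(z) = 7z + 1
Step 4: d/dz[7z + 1] = 7

7


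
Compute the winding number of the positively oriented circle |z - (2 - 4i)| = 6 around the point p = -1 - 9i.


Step 1: Center c = (2, -4), radius = 6
Step 2: |p - c|^2 = (-3)^2 + (-5)^2 = 34
Step 3: r^2 = 36
Step 4: |p-c| < r so winding number = 1

1


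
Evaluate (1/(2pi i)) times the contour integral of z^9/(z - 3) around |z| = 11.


Step 1: f(z) = z^9, a = 3 is inside |z| = 11
Step 2: By Cauchy integral formula: (1/(2pi*i)) * integral = f(a)
Step 3: f(3) = 3^9 = 19683

19683


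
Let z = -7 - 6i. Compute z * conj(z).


Step 1: conj(z) = -7 + 6i
Step 2: z * conj(z) = (-7)^2 + (-6)^2
Step 3: = 49 + 36 = 85

85


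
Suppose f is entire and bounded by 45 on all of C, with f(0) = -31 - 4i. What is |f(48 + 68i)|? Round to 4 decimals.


Step 1: By Liouville's theorem, a bounded entire function is constant.
Step 2: f(z) = f(0) = -31 - 4i for all z.
Step 3: |f(w)| = |-31 - 4i| = sqrt(961 + 16)
Step 4: = 31.257

31.257


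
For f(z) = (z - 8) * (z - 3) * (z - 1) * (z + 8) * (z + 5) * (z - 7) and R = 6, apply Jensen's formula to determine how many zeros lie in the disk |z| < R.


Jensen's formula: (1/2pi)*integral log|f(Re^it)|dt = log|f(0)| + sum_{|a_k|<R} log(R/|a_k|)
Step 1: f(0) = (-8) * (-3) * (-1) * 8 * 5 * (-7) = 6720
Step 2: log|f(0)| = log|8| + log|3| + log|1| + log|-8| + log|-5| + log|7| = 8.8128
Step 3: Zeros inside |z| < 6: 3, 1, -5
Step 4: Jensen sum = log(6/3) + log(6/1) + log(6/5) = 2.6672
Step 5: n(R) = number of terms in the Jensen sum = count of zeros inside |z| < 6 = 3

3


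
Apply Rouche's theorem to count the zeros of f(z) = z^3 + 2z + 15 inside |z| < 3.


Step 1: On |z| = 3 the three terms have sizes |z^3| = 3^3 = 27, |2z| = 2*3 = 6, |15| = 15
Step 2: The dominant term is g(z) = z^3; let h(z) = 2z + 15 so f = g + h
Step 3: On |z| = 3: |g| = 27 and |h| <= 6 + 15 = 21
Step 4: Since 27 > 21, |h| < |g| on |z| = 3, so by Rouche f has the same number of zeros as g inside |z| < 3
Step 5: g(z) = z^3 has 3 zeros (all at the origin) inside |z| < 3. Answer = 3

3


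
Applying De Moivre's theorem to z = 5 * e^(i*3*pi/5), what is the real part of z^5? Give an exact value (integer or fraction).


Step 1: By De Moivre's theorem, z^5 = 5^5 * e^(i*5*3*pi/5) = 3125 * (cos(3*pi) + i*sin(3*pi))
Step 2: |z|^5 = 5^5 = 3125
Step 3: Reduce the angle mod 2*pi: 3*pi - 2*pi = pi
Step 4: cos(pi) = -1
Step 5: Re(z^5) = 3125 * (-1) = -3125

-3125


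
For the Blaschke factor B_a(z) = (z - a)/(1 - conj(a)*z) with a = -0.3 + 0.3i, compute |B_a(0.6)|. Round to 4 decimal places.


Step 1: Numerator z0 - a = 0.6 - (-0.3 + 0.3i) = 0.9 - 0.3i
Step 2: Denominator 1 - conj(a)*z0 = 1 - (-0.3 - 0.3i)*0.6 = 1.18 + 0.18i
Step 3: |z0 - a|^2 = 0.9^2 + (-0.3)^2 = 0.9; |1 - conj(a)*z0|^2 = 1.18^2 + 0.18^2 = 1.4248
Step 4: |B_a(0.6)| = sqrt(0.9 / 1.4248) = sqrt(0.631668)
Step 5: = 0.7948

0.7948


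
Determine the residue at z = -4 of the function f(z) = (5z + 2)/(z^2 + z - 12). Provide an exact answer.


Step 1: Q(z) = z^2 + z - 12 = (z + 4)(z - 3)
Step 2: Q'(z) = 2z + 1
Step 3: Q'(-4) = -7, P(-4) = -18
Step 4: Res = P(-4)/Q'(-4) = -18/(-7) = 18/7

18/7


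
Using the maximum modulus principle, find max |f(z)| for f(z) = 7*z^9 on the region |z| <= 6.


Step 1: On |z| = 6, |f(z)| = 7 * |z|^9 = 7 * 6^9
Step 2: By maximum modulus principle, maximum is on boundary.
Step 3: Maximum = 7 * 10077696 = 70543872

70543872


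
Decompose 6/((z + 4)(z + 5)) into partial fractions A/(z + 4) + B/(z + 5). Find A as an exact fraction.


Step 1: Multiply both sides by (z + 4) and set z = -4
Step 2: A = 6 / (-4 + 5)
Step 3: A = 6 / 1
Step 4: A = 6

6


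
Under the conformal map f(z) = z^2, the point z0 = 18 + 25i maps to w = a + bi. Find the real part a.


Step 1: z0 = 18 + 25i
Step 2: z0^2 = 18^2 - 25^2 + 900i
Step 3: real part = 324 - 625 = -301

-301


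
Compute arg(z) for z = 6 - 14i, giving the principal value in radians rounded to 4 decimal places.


Step 1: z = 6 - 14i
Step 2: arg(z) = atan2(-14, 6)
Step 3: arg(z) = -1.1659

-1.1659


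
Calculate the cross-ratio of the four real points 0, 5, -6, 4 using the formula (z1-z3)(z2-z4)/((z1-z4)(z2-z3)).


Step 1: (z1-z3)(z2-z4) = 6 * 1 = 6
Step 2: (z1-z4)(z2-z3) = (-4) * 11 = -44
Step 3: Cross-ratio = -6/44 = -3/22

-3/22


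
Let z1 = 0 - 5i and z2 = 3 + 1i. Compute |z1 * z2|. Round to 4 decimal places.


Step 1: |z1| = sqrt(0^2 + (-5)^2) = sqrt(25)
Step 2: |z2| = sqrt(3^2 + 1^2) = sqrt(10)
Step 3: |z1*z2| = |z1|*|z2| = sqrt(25) * sqrt(10) = sqrt(25 * 10) = sqrt(250)
Step 4: = 15.8114

15.8114


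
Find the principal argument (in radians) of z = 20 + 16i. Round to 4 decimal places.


Step 1: z = 20 + 16i
Step 2: arg(z) = atan2(16, 20)
Step 3: arg(z) = 0.6747

0.6747


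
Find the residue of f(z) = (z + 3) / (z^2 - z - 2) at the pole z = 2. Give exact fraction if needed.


Step 1: Q(z) = z^2 - z - 2 = (z - 2)(z + 1)
Step 2: Q'(z) = 2z - 1
Step 3: Q'(2) = 3, P(2) = 5
Step 4: Res = P(2)/Q'(2) = 5/3 = 5/3

5/3


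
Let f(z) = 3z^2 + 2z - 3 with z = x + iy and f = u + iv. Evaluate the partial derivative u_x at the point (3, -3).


Step 1: f(z) = 3(x+iy)^2 + 2(x+iy) - 3
Step 2: u = 3(x^2 - y^2) + 2x - 3
Step 3: u_x = 6x + 2
Step 4: At (3, -3): u_x = 18 + 2 = 20

20


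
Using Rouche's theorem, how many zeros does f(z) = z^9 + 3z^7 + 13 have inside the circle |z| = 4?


Step 1: On |z| = 4 the three terms have sizes |z^9| = 4^9 = 262144, |3z^7| = 3*4^7 = 49152, |13| = 13
Step 2: The dominant term is g(z) = z^9; let h(z) = 3z^7 + 13 so f = g + h
Step 3: On |z| = 4: |g| = 262144 and |h| <= 49152 + 13 = 49165
Step 4: Since 262144 > 49165, |h| < |g| on |z| = 4, so by Rouche f has the same number of zeros as g inside |z| < 4
Step 5: g(z) = z^9 has 9 zeros (all at the origin) inside |z| < 4. Answer = 9

9


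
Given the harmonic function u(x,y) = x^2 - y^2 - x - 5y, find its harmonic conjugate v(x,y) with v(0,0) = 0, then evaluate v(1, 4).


Step 1: v_x = -u_y = 2y + 5
Step 2: v_y = u_x = 2x - 1
Step 3: v = 2xy + 5x - y + C
Step 4: v(0,0) = 0 => C = 0
Step 5: v(1, 4) = 9

9


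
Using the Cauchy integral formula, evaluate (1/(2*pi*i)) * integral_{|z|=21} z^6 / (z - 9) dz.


Step 1: f(z) = z^6, a = 9 is inside |z| = 21
Step 2: By Cauchy integral formula: (1/(2pi*i)) * integral = f(a)
Step 3: f(9) = 9^6 = 531441

531441


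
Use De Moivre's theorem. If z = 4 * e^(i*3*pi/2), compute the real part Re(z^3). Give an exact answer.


Step 1: By De Moivre's theorem, z^3 = 4^3 * e^(i*3*3*pi/2) = 64 * (cos(9*pi/2) + i*sin(9*pi/2))
Step 2: |z|^3 = 4^3 = 64
Step 3: Reduce the angle mod 2*pi: 9*pi/2 - 4*pi = pi/2
Step 4: cos(pi/2) = 0
Step 5: Re(z^3) = 64 * 0 = 0

0


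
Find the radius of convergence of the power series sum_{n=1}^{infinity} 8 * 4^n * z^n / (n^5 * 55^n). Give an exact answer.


Step 1: General term a_n = 8 * 4^n / (n^5 * 55^n)
Step 2: By the root test, |a_n|^(1/n) = 8^(1/n) * 4 / (n^(5/n) * 55) -> 4/55 as n -> infinity (since 8^(1/n) -> 1 and n^(5/n) -> 1)
Step 3: R = 1/lim|a_n|^(1/n) = 55/4

55/4


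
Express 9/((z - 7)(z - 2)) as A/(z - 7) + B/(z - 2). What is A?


Step 1: Multiply both sides by (z - 7) and set z = 7
Step 2: A = 9 / (7 - 2)
Step 3: A = 9 / 5
Step 4: A = 9/5

9/5


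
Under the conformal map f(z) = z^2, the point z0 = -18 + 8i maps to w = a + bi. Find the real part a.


Step 1: z0 = -18 + 8i
Step 2: z0^2 = (-18)^2 - 8^2 - 288i
Step 3: real part = 324 - 64 = 260

260


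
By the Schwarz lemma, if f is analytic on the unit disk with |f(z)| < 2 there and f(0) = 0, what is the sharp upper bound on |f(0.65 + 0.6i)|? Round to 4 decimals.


Step 1: g = f/2 maps D -> D with g(0) = 0, so by the Schwarz lemma |g(z)| <= |z|, i.e. |f(z)| <= 2|z|; this is sharp (f(z) = 2z).
Step 2: |z0|^2 = 0.65^2 + 0.6^2 = 0.7825
Step 3: |z0| = sqrt(0.7825) = 0.88459
Step 4: Best bound = 2 * |z0| = 2 * 0.88459 = 1.7692

1.7692


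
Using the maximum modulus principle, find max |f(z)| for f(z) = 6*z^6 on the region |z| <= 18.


Step 1: On |z| = 18, |f(z)| = 6 * |z|^6 = 6 * 18^6
Step 2: By maximum modulus principle, maximum is on boundary.
Step 3: Maximum = 6 * 34012224 = 204073344

204073344


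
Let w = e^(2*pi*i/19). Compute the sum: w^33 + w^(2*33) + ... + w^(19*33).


Step 1: The sum sum_{j=1}^{n} w^(k*j) equals n if n | k, else 0.
Step 2: Here n = 19, k = 33
Step 3: Does n divide k? 19 | 33 -> False
Step 4: Sum = 0

0


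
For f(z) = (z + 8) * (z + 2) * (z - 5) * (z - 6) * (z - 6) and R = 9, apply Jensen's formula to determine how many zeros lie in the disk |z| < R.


Jensen's formula: (1/2pi)*integral log|f(Re^it)|dt = log|f(0)| + sum_{|a_k|<R} log(R/|a_k|)
Step 1: f(0) = 8 * 2 * (-5) * (-6) * (-6) = -2880
Step 2: log|f(0)| = log|-8| + log|-2| + log|5| + log|6| + log|6| = 7.9655
Step 3: Zeros inside |z| < 9: -8, -2, 5, 6, 6
Step 4: Jensen sum = log(9/8) + log(9/2) + log(9/5) + log(9/6) + log(9/6) = 3.0206
Step 5: n(R) = number of terms in the Jensen sum = count of zeros inside |z| < 9 = 5

5


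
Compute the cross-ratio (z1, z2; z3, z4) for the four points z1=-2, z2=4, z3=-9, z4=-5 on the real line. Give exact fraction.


Step 1: (z1-z3)(z2-z4) = 7 * 9 = 63
Step 2: (z1-z4)(z2-z3) = 3 * 13 = 39
Step 3: Cross-ratio = 63/39 = 21/13

21/13


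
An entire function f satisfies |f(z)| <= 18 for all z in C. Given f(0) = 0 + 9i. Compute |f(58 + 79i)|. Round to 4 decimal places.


Step 1: By Liouville's theorem, a bounded entire function is constant.
Step 2: f(z) = f(0) = 0 + 9i for all z.
Step 3: |f(w)| = |0 + 9i| = sqrt(0 + 81)
Step 4: = 9.0

9.0


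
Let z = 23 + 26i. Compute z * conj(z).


Step 1: conj(z) = 23 - 26i
Step 2: z * conj(z) = 23^2 + 26^2
Step 3: = 529 + 676 = 1205

1205


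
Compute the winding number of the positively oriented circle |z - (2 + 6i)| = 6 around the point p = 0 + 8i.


Step 1: Center c = (2, 6), radius = 6
Step 2: |p - c|^2 = (-2)^2 + 2^2 = 8
Step 3: r^2 = 36
Step 4: |p-c| < r so winding number = 1

1


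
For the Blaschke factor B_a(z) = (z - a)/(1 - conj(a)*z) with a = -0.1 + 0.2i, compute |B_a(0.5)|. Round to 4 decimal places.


Step 1: Numerator z0 - a = 0.5 - (-0.1 + 0.2i) = 0.6 - 0.2i
Step 2: Denominator 1 - conj(a)*z0 = 1 - (-0.1 - 0.2i)*0.5 = 1.05 + 0.1i
Step 3: |z0 - a|^2 = 0.6^2 + (-0.2)^2 = 0.4; |1 - conj(a)*z0|^2 = 1.05^2 + 0.1^2 = 1.1125
Step 4: |B_a(0.5)| = sqrt(0.4 / 1.1125) = sqrt(0.359551)
Step 5: = 0.5996

0.5996


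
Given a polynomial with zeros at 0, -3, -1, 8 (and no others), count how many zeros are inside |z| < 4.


Step 1: Check each root:
  z = 0: |0| = 0 < 4
  z = -3: |-3| = 3 < 4
  z = -1: |-1| = 1 < 4
  z = 8: |8| = 8 >= 4
Step 2: Count = 3

3


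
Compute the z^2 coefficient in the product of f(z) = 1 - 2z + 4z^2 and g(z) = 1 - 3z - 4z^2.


Step 1: z^2 term in f*g comes from: (1)*(-4z^2) + (-2z)*(-3z) + (4z^2)*(1)
Step 2: = -4 + 6 + 4
Step 3: = 6

6


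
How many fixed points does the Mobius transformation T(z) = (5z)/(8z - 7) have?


Step 1: Fixed points satisfy T(z) = z
Step 2: 8z^2 - 12z = 0
Step 3: Discriminant = (-12)^2 - 4*8*0 = 144
Step 4: Number of fixed points = 2

2


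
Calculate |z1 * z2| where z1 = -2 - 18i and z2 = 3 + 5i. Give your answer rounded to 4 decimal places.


Step 1: |z1| = sqrt((-2)^2 + (-18)^2) = sqrt(328)
Step 2: |z2| = sqrt(3^2 + 5^2) = sqrt(34)
Step 3: |z1*z2| = |z1|*|z2| = sqrt(328) * sqrt(34) = sqrt(328 * 34) = sqrt(11152)
Step 4: = 105.603

105.603


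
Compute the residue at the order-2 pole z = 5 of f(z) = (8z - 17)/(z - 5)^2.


Step 1: Pole of order 2 at z = 5
Step 2: Res = lim d/dz [(z - 5)^2 * f(z)] as z -> 5
Step 3: (z - 5)^2 * f(z) = 8z - 17
Step 4: d/dz[8z - 17] = 8

8


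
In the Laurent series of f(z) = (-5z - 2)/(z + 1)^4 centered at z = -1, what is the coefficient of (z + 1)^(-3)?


Step 1: Write the numerator in powers of (z + 1): -5z - 2 = -5(z + 1) + (-5*(-1) - 2) = -5(z + 1) + 3
Step 2: Divide by (z + 1)^4: f(z) = 3(z + 1)^(-4) - 5(z + 1)^(-3)
Step 3: This finite sum is the Laurent series of f about z = -1.
Step 4: Coefficient of (z + 1)^(-3) = coefficient of (z + 1) in the re-centred numerator = -5

-5


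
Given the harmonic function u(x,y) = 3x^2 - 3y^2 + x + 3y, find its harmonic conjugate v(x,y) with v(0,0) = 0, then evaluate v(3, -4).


Step 1: v_x = -u_y = 6y - 3
Step 2: v_y = u_x = 6x + 1
Step 3: v = 6xy - 3x + y + C
Step 4: v(0,0) = 0 => C = 0
Step 5: v(3, -4) = -85

-85


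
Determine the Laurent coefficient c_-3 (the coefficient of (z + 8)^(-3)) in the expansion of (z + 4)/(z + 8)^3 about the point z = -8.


Step 1: Write the numerator in powers of (z + 8): z + 4 = (z + 8) + (1*(-8) + 4) = (z + 8) - 4
Step 2: Divide by (z + 8)^3: f(z) = -4(z + 8)^(-3) + (z + 8)^(-2)
Step 3: This finite sum is the Laurent series of f about z = -8.
Step 4: Coefficient of (z + 8)^(-3) = 1*(-8) + 4 = -4

-4


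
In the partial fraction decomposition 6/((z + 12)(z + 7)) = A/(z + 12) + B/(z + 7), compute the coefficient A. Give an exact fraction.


Step 1: Multiply both sides by (z + 12) and set z = -12
Step 2: A = 6 / (-12 + 7)
Step 3: A = 6 / (-5)
Step 4: A = -6/5

-6/5


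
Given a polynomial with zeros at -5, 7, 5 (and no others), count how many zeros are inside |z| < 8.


Step 1: Check each root:
  z = -5: |-5| = 5 < 8
  z = 7: |7| = 7 < 8
  z = 5: |5| = 5 < 8
Step 2: Count = 3

3


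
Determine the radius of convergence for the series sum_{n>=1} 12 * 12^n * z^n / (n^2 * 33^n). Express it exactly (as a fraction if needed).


Step 1: General term a_n = 12 * 12^n / (n^2 * 33^n)
Step 2: By the root test, |a_n|^(1/n) = 12^(1/n) * 12 / (n^(2/n) * 33) -> 12/33 as n -> infinity (since 12^(1/n) -> 1 and n^(2/n) -> 1)
Step 3: R = 1/lim|a_n|^(1/n) = 33/12 = 11/4

11/4


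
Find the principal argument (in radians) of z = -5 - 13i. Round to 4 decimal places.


Step 1: z = -5 - 13i
Step 2: arg(z) = atan2(-13, -5)
Step 3: arg(z) = -1.938

-1.938


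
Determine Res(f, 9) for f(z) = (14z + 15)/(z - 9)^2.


Step 1: Pole of order 2 at z = 9
Step 2: Res = lim d/dz [(z - 9)^2 * f(z)] as z -> 9
Step 3: (z - 9)^2 * f(z) = 14z + 15
Step 4: d/dz[14z + 15] = 14

14


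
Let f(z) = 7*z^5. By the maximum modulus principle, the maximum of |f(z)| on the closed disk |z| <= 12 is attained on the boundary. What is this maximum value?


Step 1: On |z| = 12, |f(z)| = 7 * |z|^5 = 7 * 12^5
Step 2: By maximum modulus principle, maximum is on boundary.
Step 3: Maximum = 7 * 248832 = 1741824

1741824


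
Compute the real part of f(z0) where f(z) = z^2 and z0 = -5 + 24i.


Step 1: z0 = -5 + 24i
Step 2: z0^2 = (-5)^2 - 24^2 - 240i
Step 3: real part = 25 - 576 = -551

-551


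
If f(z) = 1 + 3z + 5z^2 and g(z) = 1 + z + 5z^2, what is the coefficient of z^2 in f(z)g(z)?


Step 1: z^2 term in f*g comes from: (1)*(5z^2) + (3z)*(z) + (5z^2)*(1)
Step 2: = 5 + 3 + 5
Step 3: = 13

13


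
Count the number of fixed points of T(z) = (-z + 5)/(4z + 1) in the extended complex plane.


Step 1: Fixed points satisfy T(z) = z
Step 2: 4z^2 + 2z - 5 = 0
Step 3: Discriminant = 2^2 - 4*4*(-5) = 84
Step 4: Number of fixed points = 2

2


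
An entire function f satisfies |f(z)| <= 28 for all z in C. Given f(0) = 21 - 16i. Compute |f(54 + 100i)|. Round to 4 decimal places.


Step 1: By Liouville's theorem, a bounded entire function is constant.
Step 2: f(z) = f(0) = 21 - 16i for all z.
Step 3: |f(w)| = |21 - 16i| = sqrt(441 + 256)
Step 4: = 26.4008

26.4008


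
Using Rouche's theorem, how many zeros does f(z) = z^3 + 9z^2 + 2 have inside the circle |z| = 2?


Step 1: On |z| = 2 the three terms have sizes |z^3| = 2^3 = 8, |9z^2| = 9*2^2 = 36, |2| = 2
Step 2: The dominant term is g(z) = 9z^2; let h(z) = z^3 + 2 so f = g + h
Step 3: On |z| = 2: |g| = 36 and |h| <= 8 + 2 = 10
Step 4: Since 36 > 10, |h| < |g| on |z| = 2, so by Rouche f has the same number of zeros as g inside |z| < 2
Step 5: g(z) = 9z^2 has 2 zeros (at the origin, multiplicity 2) inside |z| < 2. Answer = 2

2
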